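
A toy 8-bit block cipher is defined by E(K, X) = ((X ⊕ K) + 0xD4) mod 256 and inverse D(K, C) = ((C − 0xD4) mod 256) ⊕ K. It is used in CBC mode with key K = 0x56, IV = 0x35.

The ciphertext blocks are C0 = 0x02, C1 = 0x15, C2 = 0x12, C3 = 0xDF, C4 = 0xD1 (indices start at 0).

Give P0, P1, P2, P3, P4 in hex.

CBC decryption: P_i = D(K, C_i) ⊕ C_{i−1}, with C_{−1} = IV.
P0: D(K, 0x02) = 0x78; 0x78 ⊕ 0x35 = 0x4D.
P1: D(K, 0x15) = 0x17; 0x17 ⊕ 0x02 = 0x15.
P2: D(K, 0x12) = 0x68; 0x68 ⊕ 0x15 = 0x7D.
P3: D(K, 0xDF) = 0x5D; 0x5D ⊕ 0x12 = 0x4F.
P4: D(K, 0xD1) = 0xAB; 0xAB ⊕ 0xDF = 0x74.

P0 = 0x4D, P1 = 0x15, P2 = 0x7D, P3 = 0x4F, P4 = 0x74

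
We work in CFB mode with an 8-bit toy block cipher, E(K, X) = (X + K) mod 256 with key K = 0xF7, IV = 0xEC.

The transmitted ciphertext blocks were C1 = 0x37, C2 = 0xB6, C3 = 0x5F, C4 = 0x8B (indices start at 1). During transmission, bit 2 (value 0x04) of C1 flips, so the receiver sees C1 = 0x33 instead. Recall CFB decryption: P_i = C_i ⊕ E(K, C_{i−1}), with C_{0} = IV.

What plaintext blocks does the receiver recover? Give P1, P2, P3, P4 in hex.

Only C1 changed, to 0x33. In CFB, a change in C_i flips the same bit in P_i and garbles P_{i+1}. Decrypting the received ciphertext:
P1: E(K, 0xEC) = 0xE3; 0x33 ⊕ 0xE3 = 0xD0.
P2: E(K, 0x33) = 0x2A; 0xB6 ⊕ 0x2A = 0x9C.
P3: E(K, 0xB6) = 0xAD; 0x5F ⊕ 0xAD = 0xF2.
P4: E(K, 0x5F) = 0x56; 0x8B ⊕ 0x56 = 0xDD.
Blocks that differ from the original plaintext: P1, P2.

P1 = 0xD0, P2 = 0x9C, P3 = 0xF2, P4 = 0xDD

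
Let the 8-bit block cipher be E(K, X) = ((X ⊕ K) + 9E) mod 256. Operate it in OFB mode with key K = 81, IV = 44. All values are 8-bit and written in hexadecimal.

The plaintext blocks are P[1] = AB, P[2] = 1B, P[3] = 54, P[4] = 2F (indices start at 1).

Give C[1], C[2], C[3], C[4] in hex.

C[1] = C8, C[2] = 9B, C[3] = CB, C[4] = 93

OFB encryption: S_i = E(K, S_{i−1}) with S_{0} = IV; C_i = P_i ⊕ S_i.
C[1]: S = E(K, 44) = 63; AB ⊕ 63 = C8.
C[2]: S = E(K, 63) = 80; 1B ⊕ 80 = 9B.
C[3]: S = E(K, 80) = 9F; 54 ⊕ 9F = CB.
C[4]: S = E(K, 9F) = BC; 2F ⊕ BC = 93.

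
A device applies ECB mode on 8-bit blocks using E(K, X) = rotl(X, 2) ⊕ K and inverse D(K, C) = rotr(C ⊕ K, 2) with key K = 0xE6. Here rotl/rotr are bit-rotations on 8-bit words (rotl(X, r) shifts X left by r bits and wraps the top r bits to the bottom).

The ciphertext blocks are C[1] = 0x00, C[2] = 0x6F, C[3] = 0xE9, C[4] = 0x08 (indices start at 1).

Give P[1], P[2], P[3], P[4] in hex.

P[1] = 0xB9, P[2] = 0x62, P[3] = 0xC3, P[4] = 0xBB

ECB decryption: P_i = D(K, C_i).
P[1]: D(K, 0x00) = 0xB9.
P[2]: D(K, 0x6F) = 0x62.
P[3]: D(K, 0xE9) = 0xC3.
P[4]: D(K, 0x08) = 0xBB.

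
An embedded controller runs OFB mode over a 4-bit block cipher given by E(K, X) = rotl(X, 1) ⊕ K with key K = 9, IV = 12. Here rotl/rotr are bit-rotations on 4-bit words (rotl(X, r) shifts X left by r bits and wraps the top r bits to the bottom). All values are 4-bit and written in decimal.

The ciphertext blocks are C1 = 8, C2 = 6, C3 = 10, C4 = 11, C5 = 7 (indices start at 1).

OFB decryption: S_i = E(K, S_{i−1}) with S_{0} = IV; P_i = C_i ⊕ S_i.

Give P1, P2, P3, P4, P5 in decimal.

P1: S = E(K, 12) = 0; 8 ⊕ 0 = 8.
P2: S = E(K, 0) = 9; 6 ⊕ 9 = 15.
P3: S = E(K, 9) = 10; 10 ⊕ 10 = 0.
P4: S = E(K, 10) = 12; 11 ⊕ 12 = 7.
P5: S = E(K, 12) = 0; 7 ⊕ 0 = 7.

P1 = 8, P2 = 15, P3 = 0, P4 = 7, P5 = 7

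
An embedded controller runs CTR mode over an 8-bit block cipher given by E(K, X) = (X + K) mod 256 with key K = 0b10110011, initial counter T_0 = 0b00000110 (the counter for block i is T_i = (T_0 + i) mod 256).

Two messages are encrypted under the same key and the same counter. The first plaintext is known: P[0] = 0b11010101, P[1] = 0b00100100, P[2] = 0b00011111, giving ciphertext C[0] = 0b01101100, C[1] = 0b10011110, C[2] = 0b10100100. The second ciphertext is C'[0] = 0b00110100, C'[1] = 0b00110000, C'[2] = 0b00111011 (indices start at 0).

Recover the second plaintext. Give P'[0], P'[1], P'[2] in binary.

P'[0] = 0b10001101, P'[1] = 0b10001010, P'[2] = 0b10000000

In CTR with a reused counter, both messages share the same keystream S_i, so C_i ⊕ C'_i = P_i ⊕ P'_i and thus P'_i = P_i ⊕ C_i ⊕ C'_i.
P'[0]: 0b11010101 ⊕ 0b01101100 ⊕ 0b00110100 = 0b10001101.
P'[1]: 0b00100100 ⊕ 0b10011110 ⊕ 0b00110000 = 0b10001010.
P'[2]: 0b00011111 ⊕ 0b10100100 ⊕ 0b00111011 = 0b10000000.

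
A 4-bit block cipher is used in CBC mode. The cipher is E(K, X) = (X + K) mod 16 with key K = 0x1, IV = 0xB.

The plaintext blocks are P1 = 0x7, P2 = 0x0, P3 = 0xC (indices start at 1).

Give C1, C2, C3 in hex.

C1 = 0xD, C2 = 0xE, C3 = 0x3

CBC encryption: C_i = E(K, P_i ⊕ C_{i−1}), with C_{0} = IV.
C1: P1 ⊕ 0xB = 0xC; E(K, 0xC) = 0xD.
C2: P2 ⊕ 0xD = 0xD; E(K, 0xD) = 0xE.
C3: P3 ⊕ 0xE = 0x2; E(K, 0x2) = 0x3.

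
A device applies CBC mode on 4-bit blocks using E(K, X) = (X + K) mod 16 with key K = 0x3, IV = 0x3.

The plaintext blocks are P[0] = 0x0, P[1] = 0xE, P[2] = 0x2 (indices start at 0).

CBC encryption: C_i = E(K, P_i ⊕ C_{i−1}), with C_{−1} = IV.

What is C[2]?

C[2] = 0xC

C[0]: P[0] ⊕ 0x3 = 0x3; E(K, 0x3) = 0x6.
C[1]: P[1] ⊕ 0x6 = 0x8; E(K, 0x8) = 0xB.
C[2]: P[2] ⊕ 0xB = 0x9; E(K, 0x9) = 0xC.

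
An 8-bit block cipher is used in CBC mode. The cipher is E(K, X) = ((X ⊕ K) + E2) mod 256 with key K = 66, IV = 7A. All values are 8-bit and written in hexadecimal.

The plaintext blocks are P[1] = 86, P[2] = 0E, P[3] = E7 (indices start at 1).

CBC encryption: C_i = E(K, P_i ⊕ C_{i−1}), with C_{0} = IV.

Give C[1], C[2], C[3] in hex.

C[1] = 7C, C[2] = F6, C[3] = 59

C[1]: P[1] ⊕ 7A = FC; E(K, FC) = 7C.
C[2]: P[2] ⊕ 7C = 72; E(K, 72) = F6.
C[3]: P[3] ⊕ F6 = 11; E(K, 11) = 59.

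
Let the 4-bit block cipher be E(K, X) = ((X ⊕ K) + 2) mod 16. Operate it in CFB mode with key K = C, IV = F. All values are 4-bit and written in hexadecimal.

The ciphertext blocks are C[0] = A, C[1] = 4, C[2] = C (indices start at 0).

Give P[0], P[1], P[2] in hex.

P[0] = F, P[1] = C, P[2] = 6

CFB decryption: P_i = C_i ⊕ E(K, C_{i−1}), with C_{−1} = IV.
P[0]: E(K, F) = 5; A ⊕ 5 = F.
P[1]: E(K, A) = 8; 4 ⊕ 8 = C.
P[2]: E(K, 4) = A; C ⊕ A = 6.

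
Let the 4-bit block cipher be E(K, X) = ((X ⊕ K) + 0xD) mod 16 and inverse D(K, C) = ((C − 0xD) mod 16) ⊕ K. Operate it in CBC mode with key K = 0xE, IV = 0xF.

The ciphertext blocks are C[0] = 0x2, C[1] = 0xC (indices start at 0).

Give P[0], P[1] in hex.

CBC decryption: P_i = D(K, C_i) ⊕ C_{i−1}, with C_{−1} = IV.
P[0]: D(K, 0x2) = 0xB; 0xB ⊕ 0xF = 0x4.
P[1]: D(K, 0xC) = 0x1; 0x1 ⊕ 0x2 = 0x3.

P[0] = 0x4, P[1] = 0x3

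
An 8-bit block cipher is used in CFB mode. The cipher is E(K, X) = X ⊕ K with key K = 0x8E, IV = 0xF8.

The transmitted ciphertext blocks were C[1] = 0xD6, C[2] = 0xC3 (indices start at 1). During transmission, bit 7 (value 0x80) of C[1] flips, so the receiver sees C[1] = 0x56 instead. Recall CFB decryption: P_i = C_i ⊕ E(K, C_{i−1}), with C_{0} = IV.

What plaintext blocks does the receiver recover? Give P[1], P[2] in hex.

P[1] = 0x20, P[2] = 0x1B

Only C[1] changed, to 0x56. In CFB, a change in C_i flips the same bit in P_i and garbles P_{i+1}. Decrypting the received ciphertext:
P[1]: E(K, 0xF8) = 0x76; 0x56 ⊕ 0x76 = 0x20.
P[2]: E(K, 0x56) = 0xD8; 0xC3 ⊕ 0xD8 = 0x1B.
Blocks that differ from the original plaintext: P[1], P[2].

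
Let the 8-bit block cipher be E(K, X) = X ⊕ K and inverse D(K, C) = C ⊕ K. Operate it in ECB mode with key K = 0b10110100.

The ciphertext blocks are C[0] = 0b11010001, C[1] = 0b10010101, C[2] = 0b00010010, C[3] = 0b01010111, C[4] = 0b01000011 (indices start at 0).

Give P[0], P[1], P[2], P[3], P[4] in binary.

P[0] = 0b01100101, P[1] = 0b00100001, P[2] = 0b10100110, P[3] = 0b11100011, P[4] = 0b11110111

ECB decryption: P_i = D(K, C_i).
P[0]: D(K, 0b11010001) = 0b01100101.
P[1]: D(K, 0b10010101) = 0b00100001.
P[2]: D(K, 0b00010010) = 0b10100110.
P[3]: D(K, 0b01010111) = 0b11100011.
P[4]: D(K, 0b01000011) = 0b11110111.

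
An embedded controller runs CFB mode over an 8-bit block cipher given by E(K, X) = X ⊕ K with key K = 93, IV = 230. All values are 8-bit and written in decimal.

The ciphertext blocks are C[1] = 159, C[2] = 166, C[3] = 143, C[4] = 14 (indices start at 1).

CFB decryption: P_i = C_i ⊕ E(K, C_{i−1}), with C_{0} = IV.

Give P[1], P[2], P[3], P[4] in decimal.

P[1]: E(K, 230) = 187; 159 ⊕ 187 = 36.
P[2]: E(K, 159) = 194; 166 ⊕ 194 = 100.
P[3]: E(K, 166) = 251; 143 ⊕ 251 = 116.
P[4]: E(K, 143) = 210; 14 ⊕ 210 = 220.

P[1] = 36, P[2] = 100, P[3] = 116, P[4] = 220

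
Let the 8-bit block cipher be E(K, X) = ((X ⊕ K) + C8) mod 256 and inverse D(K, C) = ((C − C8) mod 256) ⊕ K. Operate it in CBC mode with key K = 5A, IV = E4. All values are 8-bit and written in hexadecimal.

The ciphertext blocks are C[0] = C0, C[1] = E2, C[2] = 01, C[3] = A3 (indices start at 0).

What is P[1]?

CBC decryption: P_i = D(K, C_i) ⊕ C_{i−1}, with C_{−1} = IV.
P[1]: D(K, E2) = 40; 40 ⊕ C0 = 80.

P[1] = 80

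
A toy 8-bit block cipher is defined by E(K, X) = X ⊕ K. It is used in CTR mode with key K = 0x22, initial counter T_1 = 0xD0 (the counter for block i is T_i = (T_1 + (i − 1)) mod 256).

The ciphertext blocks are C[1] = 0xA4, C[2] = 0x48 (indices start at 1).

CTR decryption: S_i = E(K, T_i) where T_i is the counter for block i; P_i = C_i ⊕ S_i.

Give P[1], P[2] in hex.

P[1] = 0x56, P[2] = 0xBB

P[1]: T = 0xD0, S = E(K, T) = 0xF2; 0xA4 ⊕ 0xF2 = 0x56.
P[2]: T = 0xD1, S = E(K, T) = 0xF3; 0x48 ⊕ 0xF3 = 0xBB.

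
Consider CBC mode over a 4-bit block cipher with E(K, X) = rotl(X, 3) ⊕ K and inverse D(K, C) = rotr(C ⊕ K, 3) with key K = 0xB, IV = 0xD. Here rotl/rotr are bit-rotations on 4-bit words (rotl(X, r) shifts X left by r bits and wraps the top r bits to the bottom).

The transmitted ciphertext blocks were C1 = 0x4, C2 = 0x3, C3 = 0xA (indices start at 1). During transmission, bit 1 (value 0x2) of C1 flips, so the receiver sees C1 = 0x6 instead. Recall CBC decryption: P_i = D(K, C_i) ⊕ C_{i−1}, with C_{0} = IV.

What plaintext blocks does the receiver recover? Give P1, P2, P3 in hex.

P1 = 0x6, P2 = 0x7, P3 = 0x1

Only C1 changed, to 0x6. In CBC, a change in C_i garbles P_i and flips the same bit in P_{i+1}. Decrypting the received ciphertext:
P1: D(K, 0x6) = 0xB; 0xB ⊕ 0xD = 0x6.
P2: D(K, 0x3) = 0x1; 0x1 ⊕ 0x6 = 0x7.
P3: D(K, 0xA) = 0x2; 0x2 ⊕ 0x3 = 0x1.
Blocks that differ from the original plaintext: P1, P2.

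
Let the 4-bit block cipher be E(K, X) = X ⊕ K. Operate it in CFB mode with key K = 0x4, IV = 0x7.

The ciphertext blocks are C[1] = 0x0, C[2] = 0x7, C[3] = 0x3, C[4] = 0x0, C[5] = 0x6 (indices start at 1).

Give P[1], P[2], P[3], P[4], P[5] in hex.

P[1] = 0x3, P[2] = 0x3, P[3] = 0x0, P[4] = 0x7, P[5] = 0x2

CFB decryption: P_i = C_i ⊕ E(K, C_{i−1}), with C_{0} = IV.
P[1]: E(K, 0x7) = 0x3; 0x0 ⊕ 0x3 = 0x3.
P[2]: E(K, 0x0) = 0x4; 0x7 ⊕ 0x4 = 0x3.
P[3]: E(K, 0x7) = 0x3; 0x3 ⊕ 0x3 = 0x0.
P[4]: E(K, 0x3) = 0x7; 0x0 ⊕ 0x7 = 0x7.
P[5]: E(K, 0x0) = 0x4; 0x6 ⊕ 0x4 = 0x2.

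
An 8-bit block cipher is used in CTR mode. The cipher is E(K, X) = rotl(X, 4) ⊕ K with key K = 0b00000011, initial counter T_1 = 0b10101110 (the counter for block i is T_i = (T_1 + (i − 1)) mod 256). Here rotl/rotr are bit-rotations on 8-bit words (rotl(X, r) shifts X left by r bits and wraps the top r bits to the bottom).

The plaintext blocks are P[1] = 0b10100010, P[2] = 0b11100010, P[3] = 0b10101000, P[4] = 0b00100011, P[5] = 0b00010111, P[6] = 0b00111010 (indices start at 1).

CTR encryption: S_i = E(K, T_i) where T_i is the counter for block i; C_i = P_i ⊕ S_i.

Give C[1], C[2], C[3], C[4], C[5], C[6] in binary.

C[1]: T = 0b10101110, S = E(K, T) = 0b11101001; 0b10100010 ⊕ 0b11101001 = 0b01001011.
C[2]: T = 0b10101111, S = E(K, T) = 0b11111001; 0b11100010 ⊕ 0b11111001 = 0b00011011.
C[3]: T = 0b10110000, S = E(K, T) = 0b00001000; 0b10101000 ⊕ 0b00001000 = 0b10100000.
C[4]: T = 0b10110001, S = E(K, T) = 0b00011000; 0b00100011 ⊕ 0b00011000 = 0b00111011.
C[5]: T = 0b10110010, S = E(K, T) = 0b00101000; 0b00010111 ⊕ 0b00101000 = 0b00111111.
C[6]: T = 0b10110011, S = E(K, T) = 0b00111000; 0b00111010 ⊕ 0b00111000 = 0b00000010.

C[1] = 0b01001011, C[2] = 0b00011011, C[3] = 0b10100000, C[4] = 0b00111011, C[5] = 0b00111111, C[6] = 0b00000010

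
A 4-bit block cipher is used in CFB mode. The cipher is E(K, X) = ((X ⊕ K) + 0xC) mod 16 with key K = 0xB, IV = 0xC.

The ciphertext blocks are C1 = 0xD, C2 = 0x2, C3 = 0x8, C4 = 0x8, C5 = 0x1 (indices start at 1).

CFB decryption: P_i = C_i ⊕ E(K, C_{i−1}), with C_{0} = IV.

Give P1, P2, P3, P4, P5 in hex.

P1: E(K, 0xC) = 0x3; 0xD ⊕ 0x3 = 0xE.
P2: E(K, 0xD) = 0x2; 0x2 ⊕ 0x2 = 0x0.
P3: E(K, 0x2) = 0x5; 0x8 ⊕ 0x5 = 0xD.
P4: E(K, 0x8) = 0xF; 0x8 ⊕ 0xF = 0x7.
P5: E(K, 0x8) = 0xF; 0x1 ⊕ 0xF = 0xE.

P1 = 0xE, P2 = 0x0, P3 = 0xD, P4 = 0x7, P5 = 0xE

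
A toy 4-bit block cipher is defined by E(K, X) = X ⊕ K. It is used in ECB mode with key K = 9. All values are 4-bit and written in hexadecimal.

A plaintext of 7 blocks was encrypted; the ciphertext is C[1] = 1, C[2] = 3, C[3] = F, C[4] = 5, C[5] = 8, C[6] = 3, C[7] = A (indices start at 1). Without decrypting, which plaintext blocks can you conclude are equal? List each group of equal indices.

P[2] = P[6]

ECB encrypts each block independently with the same key, so equal ciphertext blocks imply equal plaintext blocks.
C[2] = C[6] = 3, so P[2] = P[6].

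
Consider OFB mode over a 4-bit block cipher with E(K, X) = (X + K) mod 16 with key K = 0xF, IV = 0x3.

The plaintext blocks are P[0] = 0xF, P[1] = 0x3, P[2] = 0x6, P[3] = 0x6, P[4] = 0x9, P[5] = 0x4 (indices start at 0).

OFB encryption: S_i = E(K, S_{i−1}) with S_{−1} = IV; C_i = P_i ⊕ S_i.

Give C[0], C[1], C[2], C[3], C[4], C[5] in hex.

C[0]: S = E(K, 0x3) = 0x2; 0xF ⊕ 0x2 = 0xD.
C[1]: S = E(K, 0x2) = 0x1; 0x3 ⊕ 0x1 = 0x2.
C[2]: S = E(K, 0x1) = 0x0; 0x6 ⊕ 0x0 = 0x6.
C[3]: S = E(K, 0x0) = 0xF; 0x6 ⊕ 0xF = 0x9.
C[4]: S = E(K, 0xF) = 0xE; 0x9 ⊕ 0xE = 0x7.
C[5]: S = E(K, 0xE) = 0xD; 0x4 ⊕ 0xD = 0x9.

C[0] = 0xD, C[1] = 0x2, C[2] = 0x6, C[3] = 0x9, C[4] = 0x7, C[5] = 0x9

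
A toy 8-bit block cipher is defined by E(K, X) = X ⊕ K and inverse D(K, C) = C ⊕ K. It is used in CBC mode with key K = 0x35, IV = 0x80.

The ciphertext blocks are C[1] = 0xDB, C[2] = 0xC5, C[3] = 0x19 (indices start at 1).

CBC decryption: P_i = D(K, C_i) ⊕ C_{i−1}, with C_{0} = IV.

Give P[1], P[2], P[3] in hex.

P[1] = 0x6E, P[2] = 0x2B, P[3] = 0xE9

P[1]: D(K, 0xDB) = 0xEE; 0xEE ⊕ 0x80 = 0x6E.
P[2]: D(K, 0xC5) = 0xF0; 0xF0 ⊕ 0xDB = 0x2B.
P[3]: D(K, 0x19) = 0x2C; 0x2C ⊕ 0xC5 = 0xE9.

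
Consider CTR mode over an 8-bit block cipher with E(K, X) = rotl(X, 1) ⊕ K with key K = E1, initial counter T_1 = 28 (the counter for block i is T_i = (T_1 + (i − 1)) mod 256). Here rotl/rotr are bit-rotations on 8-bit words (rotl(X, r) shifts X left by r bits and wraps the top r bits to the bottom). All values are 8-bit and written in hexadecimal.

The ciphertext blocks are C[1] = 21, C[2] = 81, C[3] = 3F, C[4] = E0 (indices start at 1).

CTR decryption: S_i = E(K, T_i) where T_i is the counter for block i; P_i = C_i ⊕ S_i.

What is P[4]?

P[4] = 57

P[4]: T = 2B, S = E(K, T) = B7; E0 ⊕ B7 = 57.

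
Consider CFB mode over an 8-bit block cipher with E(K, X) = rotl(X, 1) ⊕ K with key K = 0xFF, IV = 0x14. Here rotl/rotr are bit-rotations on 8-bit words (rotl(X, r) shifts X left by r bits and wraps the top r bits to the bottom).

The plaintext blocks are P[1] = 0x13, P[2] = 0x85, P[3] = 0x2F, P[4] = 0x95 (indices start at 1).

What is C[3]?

CFB encryption: C_i = P_i ⊕ E(K, C_{i−1}), with C_{0} = IV.
C[1]: E(K, 0x14) = 0xD7; 0x13 ⊕ 0xD7 = 0xC4.
C[2]: E(K, 0xC4) = 0x76; 0x85 ⊕ 0x76 = 0xF3.
C[3]: E(K, 0xF3) = 0x18; 0x2F ⊕ 0x18 = 0x37.

C[3] = 0x37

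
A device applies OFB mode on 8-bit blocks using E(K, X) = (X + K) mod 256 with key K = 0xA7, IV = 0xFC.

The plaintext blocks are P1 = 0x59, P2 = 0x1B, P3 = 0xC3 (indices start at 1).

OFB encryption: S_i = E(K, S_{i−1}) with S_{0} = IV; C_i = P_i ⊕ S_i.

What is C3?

C3 = 0x32

C1: S = E(K, 0xFC) = 0xA3; 0x59 ⊕ 0xA3 = 0xFA.
C2: S = E(K, 0xA3) = 0x4A; 0x1B ⊕ 0x4A = 0x51.
C3: S = E(K, 0x4A) = 0xF1; 0xC3 ⊕ 0xF1 = 0x32.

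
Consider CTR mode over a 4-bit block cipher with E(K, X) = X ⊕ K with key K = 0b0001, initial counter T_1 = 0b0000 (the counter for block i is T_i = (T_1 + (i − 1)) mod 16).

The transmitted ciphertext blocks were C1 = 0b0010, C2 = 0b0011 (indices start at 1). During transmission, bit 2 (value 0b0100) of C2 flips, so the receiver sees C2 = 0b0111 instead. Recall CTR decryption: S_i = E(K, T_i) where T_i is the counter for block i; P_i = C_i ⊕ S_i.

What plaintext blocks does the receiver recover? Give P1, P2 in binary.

Only C2 changed, to 0b0111. In CTR, a change in C_i flips the same bit in P_i only; the keystream is unaffected. Decrypting the received ciphertext:
P1: T = 0b0000, S = E(K, T) = 0b0001; 0b0010 ⊕ 0b0001 = 0b0011.
P2: T = 0b0001, S = E(K, T) = 0b0000; 0b0111 ⊕ 0b0000 = 0b0111.
Blocks that differ from the original plaintext: P2.

P1 = 0b0011, P2 = 0b0111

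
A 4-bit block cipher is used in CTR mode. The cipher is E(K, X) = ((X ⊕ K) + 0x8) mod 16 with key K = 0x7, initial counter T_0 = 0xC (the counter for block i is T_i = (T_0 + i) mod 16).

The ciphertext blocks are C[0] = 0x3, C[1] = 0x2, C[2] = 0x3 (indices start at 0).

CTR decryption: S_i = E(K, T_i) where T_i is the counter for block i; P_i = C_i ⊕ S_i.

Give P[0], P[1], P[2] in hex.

P[0]: T = 0xC, S = E(K, T) = 0x3; 0x3 ⊕ 0x3 = 0x0.
P[1]: T = 0xD, S = E(K, T) = 0x2; 0x2 ⊕ 0x2 = 0x0.
P[2]: T = 0xE, S = E(K, T) = 0x1; 0x3 ⊕ 0x1 = 0x2.

P[0] = 0x0, P[1] = 0x0, P[2] = 0x2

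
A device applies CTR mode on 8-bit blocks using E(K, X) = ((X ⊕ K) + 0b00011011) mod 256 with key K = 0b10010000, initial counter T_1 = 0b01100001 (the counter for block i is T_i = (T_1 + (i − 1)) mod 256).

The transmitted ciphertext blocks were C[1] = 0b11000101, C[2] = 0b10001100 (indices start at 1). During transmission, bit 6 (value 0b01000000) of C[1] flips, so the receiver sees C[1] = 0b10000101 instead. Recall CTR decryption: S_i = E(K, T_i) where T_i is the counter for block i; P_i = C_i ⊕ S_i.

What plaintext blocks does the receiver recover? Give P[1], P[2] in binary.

Only C[1] changed, to 0b10000101. In CTR, a change in C_i flips the same bit in P_i only; the keystream is unaffected. Decrypting the received ciphertext:
P[1]: T = 0b01100001, S = E(K, T) = 0b00001100; 0b10000101 ⊕ 0b00001100 = 0b10001001.
P[2]: T = 0b01100010, S = E(K, T) = 0b00001101; 0b10001100 ⊕ 0b00001101 = 0b10000001.
Blocks that differ from the original plaintext: P[1].

P[1] = 0b10001001, P[2] = 0b10000001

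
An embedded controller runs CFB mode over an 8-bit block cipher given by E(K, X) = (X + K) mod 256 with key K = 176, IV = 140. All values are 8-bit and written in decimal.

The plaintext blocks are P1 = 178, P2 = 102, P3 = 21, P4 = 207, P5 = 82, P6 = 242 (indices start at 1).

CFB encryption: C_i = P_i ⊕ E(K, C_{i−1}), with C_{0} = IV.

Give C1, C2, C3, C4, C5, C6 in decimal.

C1: E(K, 140) = 60; 178 ⊕ 60 = 142.
C2: E(K, 142) = 62; 102 ⊕ 62 = 88.
C3: E(K, 88) = 8; 21 ⊕ 8 = 29.
C4: E(K, 29) = 205; 207 ⊕ 205 = 2.
C5: E(K, 2) = 178; 82 ⊕ 178 = 224.
C6: E(K, 224) = 144; 242 ⊕ 144 = 98.

C1 = 142, C2 = 88, C3 = 29, C4 = 2, C5 = 224, C6 = 98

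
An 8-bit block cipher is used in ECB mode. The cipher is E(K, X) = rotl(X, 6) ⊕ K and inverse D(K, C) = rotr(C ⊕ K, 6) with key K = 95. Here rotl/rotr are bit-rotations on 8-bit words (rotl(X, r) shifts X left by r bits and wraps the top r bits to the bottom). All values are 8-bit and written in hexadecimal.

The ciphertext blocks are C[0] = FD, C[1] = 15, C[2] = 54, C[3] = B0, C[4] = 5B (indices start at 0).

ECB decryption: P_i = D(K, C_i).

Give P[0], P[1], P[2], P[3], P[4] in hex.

P[0]: D(K, FD) = A1.
P[1]: D(K, 15) = 02.
P[2]: D(K, 54) = 07.
P[3]: D(K, B0) = 94.
P[4]: D(K, 5B) = 3B.

P[0] = A1, P[1] = 02, P[2] = 07, P[3] = 94, P[4] = 3B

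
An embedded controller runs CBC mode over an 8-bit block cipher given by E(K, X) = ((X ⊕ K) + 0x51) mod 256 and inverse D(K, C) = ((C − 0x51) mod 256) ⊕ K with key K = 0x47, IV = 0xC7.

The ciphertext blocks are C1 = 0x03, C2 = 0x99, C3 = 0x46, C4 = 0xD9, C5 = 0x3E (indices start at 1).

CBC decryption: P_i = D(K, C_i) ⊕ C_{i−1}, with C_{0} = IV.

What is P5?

P5: D(K, 0x3E) = 0xAA; 0xAA ⊕ 0xD9 = 0x73.

P5 = 0x73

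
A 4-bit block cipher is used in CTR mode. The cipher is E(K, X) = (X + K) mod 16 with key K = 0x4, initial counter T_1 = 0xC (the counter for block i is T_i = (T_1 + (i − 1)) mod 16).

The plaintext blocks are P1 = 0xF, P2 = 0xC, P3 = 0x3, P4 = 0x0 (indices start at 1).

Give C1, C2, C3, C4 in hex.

CTR encryption: S_i = E(K, T_i) where T_i is the counter for block i; C_i = P_i ⊕ S_i.
C1: T = 0xC, S = E(K, T) = 0x0; 0xF ⊕ 0x0 = 0xF.
C2: T = 0xD, S = E(K, T) = 0x1; 0xC ⊕ 0x1 = 0xD.
C3: T = 0xE, S = E(K, T) = 0x2; 0x3 ⊕ 0x2 = 0x1.
C4: T = 0xF, S = E(K, T) = 0x3; 0x0 ⊕ 0x3 = 0x3.

C1 = 0xF, C2 = 0xD, C3 = 0x1, C4 = 0x3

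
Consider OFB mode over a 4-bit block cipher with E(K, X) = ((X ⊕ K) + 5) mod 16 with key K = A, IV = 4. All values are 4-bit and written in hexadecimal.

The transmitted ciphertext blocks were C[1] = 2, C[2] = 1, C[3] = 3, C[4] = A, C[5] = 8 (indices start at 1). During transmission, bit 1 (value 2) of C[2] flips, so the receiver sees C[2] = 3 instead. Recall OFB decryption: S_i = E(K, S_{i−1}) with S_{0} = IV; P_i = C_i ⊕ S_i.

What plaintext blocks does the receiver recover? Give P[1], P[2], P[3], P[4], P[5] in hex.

Only C[2] changed, to 3. In OFB, a change in C_i flips the same bit in P_i only; the keystream is unaffected. Decrypting the received ciphertext:
P[1]: S = E(K, 4) = 3; 2 ⊕ 3 = 1.
P[2]: S = E(K, 3) = E; 3 ⊕ E = D.
P[3]: S = E(K, E) = 9; 3 ⊕ 9 = A.
P[4]: S = E(K, 9) = 8; A ⊕ 8 = 2.
P[5]: S = E(K, 8) = 7; 8 ⊕ 7 = F.
Blocks that differ from the original plaintext: P[2].

P[1] = 1, P[2] = D, P[3] = A, P[4] = 2, P[5] = F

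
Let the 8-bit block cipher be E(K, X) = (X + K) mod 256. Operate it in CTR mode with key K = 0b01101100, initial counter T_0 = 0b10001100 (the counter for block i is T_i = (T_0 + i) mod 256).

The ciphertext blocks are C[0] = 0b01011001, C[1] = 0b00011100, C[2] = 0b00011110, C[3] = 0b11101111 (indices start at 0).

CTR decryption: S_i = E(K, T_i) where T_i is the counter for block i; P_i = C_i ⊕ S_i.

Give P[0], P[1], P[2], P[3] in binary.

P[0]: T = 0b10001100, S = E(K, T) = 0b11111000; 0b01011001 ⊕ 0b11111000 = 0b10100001.
P[1]: T = 0b10001101, S = E(K, T) = 0b11111001; 0b00011100 ⊕ 0b11111001 = 0b11100101.
P[2]: T = 0b10001110, S = E(K, T) = 0b11111010; 0b00011110 ⊕ 0b11111010 = 0b11100100.
P[3]: T = 0b10001111, S = E(K, T) = 0b11111011; 0b11101111 ⊕ 0b11111011 = 0b00010100.

P[0] = 0b10100001, P[1] = 0b11100101, P[2] = 0b11100100, P[3] = 0b00010100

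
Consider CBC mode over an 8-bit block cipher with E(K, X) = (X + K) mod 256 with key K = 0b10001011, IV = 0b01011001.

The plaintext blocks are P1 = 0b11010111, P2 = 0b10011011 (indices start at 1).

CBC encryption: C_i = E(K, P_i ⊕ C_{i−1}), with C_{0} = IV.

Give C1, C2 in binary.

C1 = 0b00011001, C2 = 0b00001101

C1: P1 ⊕ 0b01011001 = 0b10001110; E(K, 0b10001110) = 0b00011001.
C2: P2 ⊕ 0b00011001 = 0b10000010; E(K, 0b10000010) = 0b00001101.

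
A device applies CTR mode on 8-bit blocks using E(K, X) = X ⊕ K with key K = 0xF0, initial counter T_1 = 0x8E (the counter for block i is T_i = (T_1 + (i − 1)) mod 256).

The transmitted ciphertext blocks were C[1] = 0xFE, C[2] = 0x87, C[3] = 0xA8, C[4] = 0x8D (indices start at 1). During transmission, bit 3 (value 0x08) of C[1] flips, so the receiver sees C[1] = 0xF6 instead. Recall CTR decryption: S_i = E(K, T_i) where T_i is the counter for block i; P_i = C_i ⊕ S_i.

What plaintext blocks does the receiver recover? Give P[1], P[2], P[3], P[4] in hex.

Only C[1] changed, to 0xF6. In CTR, a change in C_i flips the same bit in P_i only; the keystream is unaffected. Decrypting the received ciphertext:
P[1]: T = 0x8E, S = E(K, T) = 0x7E; 0xF6 ⊕ 0x7E = 0x88.
P[2]: T = 0x8F, S = E(K, T) = 0x7F; 0x87 ⊕ 0x7F = 0xF8.
P[3]: T = 0x90, S = E(K, T) = 0x60; 0xA8 ⊕ 0x60 = 0xC8.
P[4]: T = 0x91, S = E(K, T) = 0x61; 0x8D ⊕ 0x61 = 0xEC.
Blocks that differ from the original plaintext: P[1].

P[1] = 0x88, P[2] = 0xF8, P[3] = 0xC8, P[4] = 0xEC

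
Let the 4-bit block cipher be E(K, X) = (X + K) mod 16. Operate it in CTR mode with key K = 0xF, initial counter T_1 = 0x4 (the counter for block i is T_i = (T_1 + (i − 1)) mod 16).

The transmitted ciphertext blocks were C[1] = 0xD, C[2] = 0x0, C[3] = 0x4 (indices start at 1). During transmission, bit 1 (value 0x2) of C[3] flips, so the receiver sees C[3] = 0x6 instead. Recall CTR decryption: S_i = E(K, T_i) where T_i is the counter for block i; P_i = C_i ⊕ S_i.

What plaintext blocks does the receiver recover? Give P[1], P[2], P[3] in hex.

Only C[3] changed, to 0x6. In CTR, a change in C_i flips the same bit in P_i only; the keystream is unaffected. Decrypting the received ciphertext:
P[1]: T = 0x4, S = E(K, T) = 0x3; 0xD ⊕ 0x3 = 0xE.
P[2]: T = 0x5, S = E(K, T) = 0x4; 0x0 ⊕ 0x4 = 0x4.
P[3]: T = 0x6, S = E(K, T) = 0x5; 0x6 ⊕ 0x5 = 0x3.
Blocks that differ from the original plaintext: P[3].

P[1] = 0xE, P[2] = 0x4, P[3] = 0x3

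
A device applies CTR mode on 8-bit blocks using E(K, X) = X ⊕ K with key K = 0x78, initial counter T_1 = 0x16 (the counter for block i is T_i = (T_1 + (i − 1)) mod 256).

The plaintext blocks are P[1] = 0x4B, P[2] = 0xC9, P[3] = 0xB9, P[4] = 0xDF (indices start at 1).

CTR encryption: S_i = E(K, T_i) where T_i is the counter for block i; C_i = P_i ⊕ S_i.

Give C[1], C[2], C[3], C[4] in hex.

C[1]: T = 0x16, S = E(K, T) = 0x6E; 0x4B ⊕ 0x6E = 0x25.
C[2]: T = 0x17, S = E(K, T) = 0x6F; 0xC9 ⊕ 0x6F = 0xA6.
C[3]: T = 0x18, S = E(K, T) = 0x60; 0xB9 ⊕ 0x60 = 0xD9.
C[4]: T = 0x19, S = E(K, T) = 0x61; 0xDF ⊕ 0x61 = 0xBE.

C[1] = 0x25, C[2] = 0xA6, C[3] = 0xD9, C[4] = 0xBE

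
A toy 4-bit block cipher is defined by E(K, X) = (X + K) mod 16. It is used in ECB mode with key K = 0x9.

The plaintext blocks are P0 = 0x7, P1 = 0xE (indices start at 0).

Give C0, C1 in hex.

ECB encryption: C_i = E(K, P_i).
C0: E(K, 0x7) = 0x0.
C1: E(K, 0xE) = 0x7.

C0 = 0x0, C1 = 0x7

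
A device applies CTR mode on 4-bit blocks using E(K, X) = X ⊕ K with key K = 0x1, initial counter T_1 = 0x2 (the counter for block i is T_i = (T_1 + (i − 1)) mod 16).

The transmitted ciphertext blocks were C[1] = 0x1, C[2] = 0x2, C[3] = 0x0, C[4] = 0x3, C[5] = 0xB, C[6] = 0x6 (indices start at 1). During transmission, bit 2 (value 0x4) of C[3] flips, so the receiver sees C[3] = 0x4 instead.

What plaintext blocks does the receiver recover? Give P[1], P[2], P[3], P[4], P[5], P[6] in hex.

P[1] = 0x2, P[2] = 0x0, P[3] = 0x1, P[4] = 0x7, P[5] = 0xC, P[6] = 0x0

CTR decryption: S_i = E(K, T_i) where T_i is the counter for block i; P_i = C_i ⊕ S_i.
Only C[3] changed, to 0x4. In CTR, a change in C_i flips the same bit in P_i only; the keystream is unaffected. Decrypting the received ciphertext:
P[1]: T = 0x2, S = E(K, T) = 0x3; 0x1 ⊕ 0x3 = 0x2.
P[2]: T = 0x3, S = E(K, T) = 0x2; 0x2 ⊕ 0x2 = 0x0.
P[3]: T = 0x4, S = E(K, T) = 0x5; 0x4 ⊕ 0x5 = 0x1.
P[4]: T = 0x5, S = E(K, T) = 0x4; 0x3 ⊕ 0x4 = 0x7.
P[5]: T = 0x6, S = E(K, T) = 0x7; 0xB ⊕ 0x7 = 0xC.
P[6]: T = 0x7, S = E(K, T) = 0x6; 0x6 ⊕ 0x6 = 0x0.
Blocks that differ from the original plaintext: P[3].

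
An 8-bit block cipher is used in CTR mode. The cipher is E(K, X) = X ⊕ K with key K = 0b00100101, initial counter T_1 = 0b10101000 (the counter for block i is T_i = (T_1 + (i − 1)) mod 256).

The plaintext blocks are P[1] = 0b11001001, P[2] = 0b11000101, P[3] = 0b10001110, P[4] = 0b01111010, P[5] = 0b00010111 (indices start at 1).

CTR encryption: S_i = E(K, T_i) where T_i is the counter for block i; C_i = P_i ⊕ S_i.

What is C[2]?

C[2] = 0b01001001

C[1]: T = 0b10101000, S = E(K, T) = 0b10001101; 0b11001001 ⊕ 0b10001101 = 0b01000100.
C[2]: T = 0b10101001, S = E(K, T) = 0b10001100; 0b11000101 ⊕ 0b10001100 = 0b01001001.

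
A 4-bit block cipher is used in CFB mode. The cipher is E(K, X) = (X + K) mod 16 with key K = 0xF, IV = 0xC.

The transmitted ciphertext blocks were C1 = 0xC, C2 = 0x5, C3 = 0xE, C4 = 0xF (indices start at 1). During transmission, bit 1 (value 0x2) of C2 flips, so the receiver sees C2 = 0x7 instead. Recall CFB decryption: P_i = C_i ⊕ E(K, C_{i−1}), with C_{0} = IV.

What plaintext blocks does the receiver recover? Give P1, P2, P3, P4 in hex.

Only C2 changed, to 0x7. In CFB, a change in C_i flips the same bit in P_i and garbles P_{i+1}. Decrypting the received ciphertext:
P1: E(K, 0xC) = 0xB; 0xC ⊕ 0xB = 0x7.
P2: E(K, 0xC) = 0xB; 0x7 ⊕ 0xB = 0xC.
P3: E(K, 0x7) = 0x6; 0xE ⊕ 0x6 = 0x8.
P4: E(K, 0xE) = 0xD; 0xF ⊕ 0xD = 0x2.
Blocks that differ from the original plaintext: P2, P3.

P1 = 0x7, P2 = 0xC, P3 = 0x8, P4 = 0x2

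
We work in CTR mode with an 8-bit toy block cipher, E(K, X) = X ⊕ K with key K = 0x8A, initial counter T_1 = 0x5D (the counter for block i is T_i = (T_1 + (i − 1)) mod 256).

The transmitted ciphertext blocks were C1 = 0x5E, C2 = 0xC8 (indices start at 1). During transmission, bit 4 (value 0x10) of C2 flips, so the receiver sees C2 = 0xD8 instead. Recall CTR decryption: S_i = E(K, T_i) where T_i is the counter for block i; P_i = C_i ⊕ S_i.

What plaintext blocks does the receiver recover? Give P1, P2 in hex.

P1 = 0x89, P2 = 0x0C

Only C2 changed, to 0xD8. In CTR, a change in C_i flips the same bit in P_i only; the keystream is unaffected. Decrypting the received ciphertext:
P1: T = 0x5D, S = E(K, T) = 0xD7; 0x5E ⊕ 0xD7 = 0x89.
P2: T = 0x5E, S = E(K, T) = 0xD4; 0xD8 ⊕ 0xD4 = 0x0C.
Blocks that differ from the original plaintext: P2.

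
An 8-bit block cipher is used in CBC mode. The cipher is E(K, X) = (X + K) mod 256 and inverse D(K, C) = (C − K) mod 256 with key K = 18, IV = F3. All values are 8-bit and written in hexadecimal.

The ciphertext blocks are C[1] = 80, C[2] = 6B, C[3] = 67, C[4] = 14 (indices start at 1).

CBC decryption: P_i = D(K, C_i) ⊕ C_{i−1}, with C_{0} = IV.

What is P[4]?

P[4]: D(K, 14) = FC; FC ⊕ 67 = 9B.

P[4] = 9B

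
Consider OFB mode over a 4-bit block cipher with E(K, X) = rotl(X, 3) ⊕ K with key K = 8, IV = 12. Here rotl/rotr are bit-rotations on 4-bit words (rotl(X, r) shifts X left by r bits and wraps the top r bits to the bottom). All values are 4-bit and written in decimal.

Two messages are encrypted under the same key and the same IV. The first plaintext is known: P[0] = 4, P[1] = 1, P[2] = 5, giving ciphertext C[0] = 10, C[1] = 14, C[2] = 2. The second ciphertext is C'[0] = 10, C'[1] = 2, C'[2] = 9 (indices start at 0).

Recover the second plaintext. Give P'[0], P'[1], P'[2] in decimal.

In OFB with a reused IV, both messages share the same keystream S_i, so C_i ⊕ C'_i = P_i ⊕ P'_i and thus P'_i = P_i ⊕ C_i ⊕ C'_i.
P'[0]: 4 ⊕ 10 ⊕ 10 = 4.
P'[1]: 1 ⊕ 14 ⊕ 2 = 13.
P'[2]: 5 ⊕ 2 ⊕ 9 = 14.

P'[0] = 4, P'[1] = 13, P'[2] = 14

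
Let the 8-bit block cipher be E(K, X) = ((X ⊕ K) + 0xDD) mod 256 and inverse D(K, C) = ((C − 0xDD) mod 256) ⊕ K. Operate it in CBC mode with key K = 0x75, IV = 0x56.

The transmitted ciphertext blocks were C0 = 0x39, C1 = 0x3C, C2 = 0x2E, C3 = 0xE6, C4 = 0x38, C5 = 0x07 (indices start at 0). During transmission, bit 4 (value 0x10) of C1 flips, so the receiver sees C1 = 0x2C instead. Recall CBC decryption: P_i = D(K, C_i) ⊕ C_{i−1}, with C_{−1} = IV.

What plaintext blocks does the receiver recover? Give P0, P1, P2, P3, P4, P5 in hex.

Only C1 changed, to 0x2C. In CBC, a change in C_i garbles P_i and flips the same bit in P_{i+1}. Decrypting the received ciphertext:
P0: D(K, 0x39) = 0x29; 0x29 ⊕ 0x56 = 0x7F.
P1: D(K, 0x2C) = 0x3A; 0x3A ⊕ 0x39 = 0x03.
P2: D(K, 0x2E) = 0x24; 0x24 ⊕ 0x2C = 0x08.
P3: D(K, 0xE6) = 0x7C; 0x7C ⊕ 0x2E = 0x52.
P4: D(K, 0x38) = 0x2E; 0x2E ⊕ 0xE6 = 0xC8.
P5: D(K, 0x07) = 0x5F; 0x5F ⊕ 0x38 = 0x67.
Blocks that differ from the original plaintext: P1, P2.

P0 = 0x7F, P1 = 0x03, P2 = 0x08, P3 = 0x52, P4 = 0xC8, P5 = 0x67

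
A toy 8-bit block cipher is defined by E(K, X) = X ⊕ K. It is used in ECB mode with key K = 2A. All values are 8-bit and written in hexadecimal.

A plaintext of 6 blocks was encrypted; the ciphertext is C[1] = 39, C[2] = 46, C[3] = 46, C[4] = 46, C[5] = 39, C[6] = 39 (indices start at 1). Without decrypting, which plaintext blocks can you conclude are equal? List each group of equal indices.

P[1] = P[5] = P[6]; P[2] = P[3] = P[4]

ECB encrypts each block independently with the same key, so equal ciphertext blocks imply equal plaintext blocks.
C[1] = C[5] = C[6] = 39, so P[1] = P[5] = P[6].
C[2] = C[3] = C[4] = 46, so P[2] = P[3] = P[4].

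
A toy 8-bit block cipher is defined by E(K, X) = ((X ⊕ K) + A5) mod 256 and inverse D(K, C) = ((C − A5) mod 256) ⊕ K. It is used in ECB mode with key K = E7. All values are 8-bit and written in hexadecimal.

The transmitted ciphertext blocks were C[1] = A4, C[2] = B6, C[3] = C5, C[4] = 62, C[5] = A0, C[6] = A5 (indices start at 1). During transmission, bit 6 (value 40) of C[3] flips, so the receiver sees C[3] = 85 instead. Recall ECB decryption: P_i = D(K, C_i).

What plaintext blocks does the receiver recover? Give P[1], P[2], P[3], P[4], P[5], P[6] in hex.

P[1] = 18, P[2] = F6, P[3] = 07, P[4] = 5A, P[5] = 1C, P[6] = E7

Only C[3] changed, to 85. In ECB, a change in C_i affects only P_i. Decrypting the received ciphertext:
P[1]: D(K, A4) = 18.
P[2]: D(K, B6) = F6.
P[3]: D(K, 85) = 07.
P[4]: D(K, 62) = 5A.
P[5]: D(K, A0) = 1C.
P[6]: D(K, A5) = E7.
Blocks that differ from the original plaintext: P[3].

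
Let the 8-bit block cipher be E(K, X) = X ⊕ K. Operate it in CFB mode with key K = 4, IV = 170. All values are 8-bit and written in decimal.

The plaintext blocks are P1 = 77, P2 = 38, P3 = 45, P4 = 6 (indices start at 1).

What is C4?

C4 = 234

CFB encryption: C_i = P_i ⊕ E(K, C_{i−1}), with C_{0} = IV.
C1: E(K, 170) = 174; 77 ⊕ 174 = 227.
C2: E(K, 227) = 231; 38 ⊕ 231 = 193.
C3: E(K, 193) = 197; 45 ⊕ 197 = 232.
C4: E(K, 232) = 236; 6 ⊕ 236 = 234.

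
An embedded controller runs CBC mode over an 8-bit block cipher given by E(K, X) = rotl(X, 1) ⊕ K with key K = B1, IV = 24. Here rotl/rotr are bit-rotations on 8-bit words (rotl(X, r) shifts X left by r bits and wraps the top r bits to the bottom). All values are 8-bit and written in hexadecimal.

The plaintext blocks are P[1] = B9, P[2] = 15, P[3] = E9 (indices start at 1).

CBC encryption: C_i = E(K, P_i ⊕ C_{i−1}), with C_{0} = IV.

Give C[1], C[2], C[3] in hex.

C[1] = 8A, C[2] = 8E, C[3] = 7F

C[1]: P[1] ⊕ 24 = 9D; E(K, 9D) = 8A.
C[2]: P[2] ⊕ 8A = 9F; E(K, 9F) = 8E.
C[3]: P[3] ⊕ 8E = 67; E(K, 67) = 7F.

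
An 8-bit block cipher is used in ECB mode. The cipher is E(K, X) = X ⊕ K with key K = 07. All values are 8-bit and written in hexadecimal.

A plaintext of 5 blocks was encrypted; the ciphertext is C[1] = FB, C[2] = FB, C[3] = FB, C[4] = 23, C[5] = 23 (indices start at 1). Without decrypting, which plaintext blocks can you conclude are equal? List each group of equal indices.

ECB encrypts each block independently with the same key, so equal ciphertext blocks imply equal plaintext blocks.
C[1] = C[2] = C[3] = FB, so P[1] = P[2] = P[3].
C[4] = C[5] = 23, so P[4] = P[5].

P[1] = P[2] = P[3]; P[4] = P[5]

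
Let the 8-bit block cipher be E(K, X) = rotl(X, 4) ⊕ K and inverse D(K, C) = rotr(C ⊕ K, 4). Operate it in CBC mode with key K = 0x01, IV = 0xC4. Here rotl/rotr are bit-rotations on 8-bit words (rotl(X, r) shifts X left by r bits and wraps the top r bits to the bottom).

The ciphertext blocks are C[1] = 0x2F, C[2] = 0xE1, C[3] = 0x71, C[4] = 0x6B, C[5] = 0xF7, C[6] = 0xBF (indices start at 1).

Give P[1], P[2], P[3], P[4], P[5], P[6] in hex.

P[1] = 0x26, P[2] = 0x21, P[3] = 0xE6, P[4] = 0xD7, P[5] = 0x04, P[6] = 0x1C

CBC decryption: P_i = D(K, C_i) ⊕ C_{i−1}, with C_{0} = IV.
P[1]: D(K, 0x2F) = 0xE2; 0xE2 ⊕ 0xC4 = 0x26.
P[2]: D(K, 0xE1) = 0x0E; 0x0E ⊕ 0x2F = 0x21.
P[3]: D(K, 0x71) = 0x07; 0x07 ⊕ 0xE1 = 0xE6.
P[4]: D(K, 0x6B) = 0xA6; 0xA6 ⊕ 0x71 = 0xD7.
P[5]: D(K, 0xF7) = 0x6F; 0x6F ⊕ 0x6B = 0x04.
P[6]: D(K, 0xBF) = 0xEB; 0xEB ⊕ 0xF7 = 0x1C.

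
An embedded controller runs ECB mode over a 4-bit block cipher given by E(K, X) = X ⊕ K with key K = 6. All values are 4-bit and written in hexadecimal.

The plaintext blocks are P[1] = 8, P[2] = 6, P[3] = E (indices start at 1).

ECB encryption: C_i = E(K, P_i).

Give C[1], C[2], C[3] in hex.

C[1] = E, C[2] = 0, C[3] = 8

C[1]: E(K, 8) = E.
C[2]: E(K, 6) = 0.
C[3]: E(K, E) = 8.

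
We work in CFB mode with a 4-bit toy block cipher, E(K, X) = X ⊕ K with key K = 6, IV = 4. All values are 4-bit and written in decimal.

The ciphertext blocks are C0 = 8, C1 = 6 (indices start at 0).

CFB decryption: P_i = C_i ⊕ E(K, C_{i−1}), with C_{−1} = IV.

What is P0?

P0: E(K, 4) = 2; 8 ⊕ 2 = 10.

P0 = 10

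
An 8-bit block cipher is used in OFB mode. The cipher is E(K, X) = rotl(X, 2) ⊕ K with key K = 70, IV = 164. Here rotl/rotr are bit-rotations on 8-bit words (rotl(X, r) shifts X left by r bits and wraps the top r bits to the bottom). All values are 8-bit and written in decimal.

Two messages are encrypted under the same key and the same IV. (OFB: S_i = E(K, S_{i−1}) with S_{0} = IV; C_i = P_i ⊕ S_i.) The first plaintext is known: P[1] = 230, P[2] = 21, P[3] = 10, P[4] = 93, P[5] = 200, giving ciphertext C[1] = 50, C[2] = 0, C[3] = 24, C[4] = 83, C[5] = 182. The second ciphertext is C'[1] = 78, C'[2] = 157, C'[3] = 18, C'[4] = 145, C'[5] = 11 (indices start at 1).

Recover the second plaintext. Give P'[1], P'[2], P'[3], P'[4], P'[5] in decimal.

In OFB with a reused IV, both messages share the same keystream S_i, so C_i ⊕ C'_i = P_i ⊕ P'_i and thus P'_i = P_i ⊕ C_i ⊕ C'_i.
P'[1]: 230 ⊕ 50 ⊕ 78 = 154.
P'[2]: 21 ⊕ 0 ⊕ 157 = 136.
P'[3]: 10 ⊕ 24 ⊕ 18 = 0.
P'[4]: 93 ⊕ 83 ⊕ 145 = 159.
P'[5]: 200 ⊕ 182 ⊕ 11 = 117.

P'[1] = 154, P'[2] = 136, P'[3] = 0, P'[4] = 159, P'[5] = 117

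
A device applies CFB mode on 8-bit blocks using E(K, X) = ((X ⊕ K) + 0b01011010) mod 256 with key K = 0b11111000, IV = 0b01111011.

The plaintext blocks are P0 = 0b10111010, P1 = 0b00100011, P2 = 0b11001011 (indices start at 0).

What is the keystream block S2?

0b01111100

CFB encryption: C_i = P_i ⊕ E(K, C_{i−1}), with C_{−1} = IV.
C0: E(K, 0b01111011) = 0b11011101; 0b10111010 ⊕ 0b11011101 = 0b01100111.
C1: E(K, 0b01100111) = 0b11111001; 0b00100011 ⊕ 0b11111001 = 0b11011010.
C2: E(K, 0b11011010) = 0b01111100; 0b11001011 ⊕ 0b01111100 = 0b10110111.
So S2 = 0b01111100.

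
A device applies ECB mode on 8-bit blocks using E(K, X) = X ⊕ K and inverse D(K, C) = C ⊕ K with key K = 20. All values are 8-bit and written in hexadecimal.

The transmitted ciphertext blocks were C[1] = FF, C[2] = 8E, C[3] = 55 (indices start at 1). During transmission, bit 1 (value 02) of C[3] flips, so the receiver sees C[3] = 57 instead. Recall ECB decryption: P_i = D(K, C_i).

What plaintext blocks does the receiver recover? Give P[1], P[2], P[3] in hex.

P[1] = DF, P[2] = AE, P[3] = 77

Only C[3] changed, to 57. In ECB, a change in C_i affects only P_i. Decrypting the received ciphertext:
P[1]: D(K, FF) = DF.
P[2]: D(K, 8E) = AE.
P[3]: D(K, 57) = 77.
Blocks that differ from the original plaintext: P[3].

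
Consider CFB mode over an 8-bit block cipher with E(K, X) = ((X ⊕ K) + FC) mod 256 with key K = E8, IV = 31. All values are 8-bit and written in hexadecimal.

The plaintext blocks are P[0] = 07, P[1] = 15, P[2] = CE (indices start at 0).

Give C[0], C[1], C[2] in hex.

C[0] = D2, C[1] = 23, C[2] = 09

CFB encryption: C_i = P_i ⊕ E(K, C_{i−1}), with C_{−1} = IV.
C[0]: E(K, 31) = D5; 07 ⊕ D5 = D2.
C[1]: E(K, D2) = 36; 15 ⊕ 36 = 23.
C[2]: E(K, 23) = C7; CE ⊕ C7 = 09.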